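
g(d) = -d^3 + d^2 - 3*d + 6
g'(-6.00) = -123.00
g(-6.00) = 276.00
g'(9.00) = -228.00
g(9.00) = -669.00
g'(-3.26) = -41.40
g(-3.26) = 61.05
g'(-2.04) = -19.56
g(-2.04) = 24.77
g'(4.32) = -50.35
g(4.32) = -68.92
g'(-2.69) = -30.09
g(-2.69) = 40.77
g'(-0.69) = -5.81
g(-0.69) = 8.87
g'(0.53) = -2.78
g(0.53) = 4.54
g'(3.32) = -29.43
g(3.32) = -29.53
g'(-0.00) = -3.00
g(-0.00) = 6.00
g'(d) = -3*d^2 + 2*d - 3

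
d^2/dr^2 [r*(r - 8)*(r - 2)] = 6*r - 20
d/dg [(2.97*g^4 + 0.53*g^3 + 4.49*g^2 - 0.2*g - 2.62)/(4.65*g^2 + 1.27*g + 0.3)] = (27.621*g^5 + 13.7802*g^4 + 4.9102*g^3 + 7.1093*g^2 + 27.06*g + 3.2674)/(21.6225*g^4 + 11.811*g^3 + 4.4029*g^2 + 0.762*g + 0.09)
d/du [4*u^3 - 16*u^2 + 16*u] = 12*u^2 - 32*u + 16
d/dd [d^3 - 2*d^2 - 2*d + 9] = 3*d^2 - 4*d - 2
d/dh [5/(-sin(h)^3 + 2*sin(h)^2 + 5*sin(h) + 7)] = 5*(3*sin(h)^2 - 4*sin(h) - 5)*cos(h)/(sin(h)^3 - 2*sin(h)^2 - 5*sin(h) - 7)^2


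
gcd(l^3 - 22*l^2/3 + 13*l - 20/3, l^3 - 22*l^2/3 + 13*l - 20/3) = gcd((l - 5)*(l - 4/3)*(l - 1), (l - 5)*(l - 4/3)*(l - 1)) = l^3 - 22*l^2/3 + 13*l - 20/3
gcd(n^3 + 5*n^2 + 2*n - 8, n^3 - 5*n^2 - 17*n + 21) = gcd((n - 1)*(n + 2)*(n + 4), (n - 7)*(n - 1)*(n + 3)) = n - 1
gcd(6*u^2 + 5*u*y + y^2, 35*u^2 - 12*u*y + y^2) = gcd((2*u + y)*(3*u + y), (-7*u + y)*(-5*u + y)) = 1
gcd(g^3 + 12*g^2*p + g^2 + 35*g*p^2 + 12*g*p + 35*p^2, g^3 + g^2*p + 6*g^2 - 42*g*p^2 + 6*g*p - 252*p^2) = g + 7*p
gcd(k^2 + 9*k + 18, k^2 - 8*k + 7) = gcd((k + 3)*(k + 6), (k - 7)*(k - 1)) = 1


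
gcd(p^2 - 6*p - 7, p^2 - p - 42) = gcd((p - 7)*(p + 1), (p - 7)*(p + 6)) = p - 7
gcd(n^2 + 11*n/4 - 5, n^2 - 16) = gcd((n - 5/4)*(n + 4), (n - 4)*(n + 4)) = n + 4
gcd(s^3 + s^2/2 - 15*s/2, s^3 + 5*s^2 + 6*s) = s^2 + 3*s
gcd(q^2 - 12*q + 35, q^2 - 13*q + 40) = q - 5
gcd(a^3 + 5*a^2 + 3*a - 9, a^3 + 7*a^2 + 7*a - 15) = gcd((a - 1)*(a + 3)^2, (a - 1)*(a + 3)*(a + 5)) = a^2 + 2*a - 3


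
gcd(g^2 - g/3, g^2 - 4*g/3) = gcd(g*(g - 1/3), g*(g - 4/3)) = g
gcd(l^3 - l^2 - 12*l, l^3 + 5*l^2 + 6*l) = l^2 + 3*l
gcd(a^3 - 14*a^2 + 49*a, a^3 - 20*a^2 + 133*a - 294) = a^2 - 14*a + 49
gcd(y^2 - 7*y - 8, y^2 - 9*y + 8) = y - 8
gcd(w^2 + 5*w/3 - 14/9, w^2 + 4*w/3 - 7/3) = w + 7/3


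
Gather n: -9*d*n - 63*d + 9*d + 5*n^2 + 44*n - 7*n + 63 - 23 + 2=-54*d + 5*n^2 + n*(37 - 9*d) + 42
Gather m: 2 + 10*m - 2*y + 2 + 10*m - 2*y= 20*m - 4*y + 4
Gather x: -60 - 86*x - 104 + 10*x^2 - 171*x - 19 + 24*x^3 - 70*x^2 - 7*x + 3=24*x^3 - 60*x^2 - 264*x - 180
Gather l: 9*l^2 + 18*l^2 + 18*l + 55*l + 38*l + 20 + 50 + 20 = 27*l^2 + 111*l + 90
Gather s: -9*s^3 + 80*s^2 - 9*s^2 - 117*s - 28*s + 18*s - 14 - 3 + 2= -9*s^3 + 71*s^2 - 127*s - 15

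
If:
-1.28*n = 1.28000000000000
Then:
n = -1.00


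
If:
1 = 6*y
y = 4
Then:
No Solution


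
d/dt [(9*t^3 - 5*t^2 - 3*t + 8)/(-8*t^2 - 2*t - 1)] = (-72*t^4 - 36*t^3 - 41*t^2 + 138*t + 19)/(64*t^4 + 32*t^3 + 20*t^2 + 4*t + 1)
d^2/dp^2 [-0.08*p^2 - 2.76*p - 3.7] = -0.160000000000000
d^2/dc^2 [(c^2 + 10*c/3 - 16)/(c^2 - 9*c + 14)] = 2*(37*c^3 - 270*c^2 + 876*c - 1368)/(3*(c^6 - 27*c^5 + 285*c^4 - 1485*c^3 + 3990*c^2 - 5292*c + 2744))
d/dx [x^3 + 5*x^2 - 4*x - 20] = 3*x^2 + 10*x - 4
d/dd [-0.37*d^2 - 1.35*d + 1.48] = -0.74*d - 1.35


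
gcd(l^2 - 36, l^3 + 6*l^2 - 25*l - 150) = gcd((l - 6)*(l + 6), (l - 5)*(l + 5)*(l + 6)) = l + 6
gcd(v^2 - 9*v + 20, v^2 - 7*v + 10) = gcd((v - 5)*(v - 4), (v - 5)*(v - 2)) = v - 5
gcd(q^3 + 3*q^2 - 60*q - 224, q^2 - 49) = q + 7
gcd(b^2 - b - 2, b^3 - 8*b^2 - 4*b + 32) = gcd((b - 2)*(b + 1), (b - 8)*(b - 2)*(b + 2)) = b - 2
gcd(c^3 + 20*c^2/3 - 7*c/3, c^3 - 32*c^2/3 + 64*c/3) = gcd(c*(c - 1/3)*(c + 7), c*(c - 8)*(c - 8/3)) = c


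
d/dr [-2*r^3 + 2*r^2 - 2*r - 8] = -6*r^2 + 4*r - 2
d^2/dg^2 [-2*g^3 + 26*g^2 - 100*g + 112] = 52 - 12*g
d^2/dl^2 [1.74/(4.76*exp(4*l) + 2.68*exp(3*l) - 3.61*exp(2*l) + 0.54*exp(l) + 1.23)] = ((-132.5184*exp(3*l) - 41.9688*exp(2*l) + 25.1256*exp(l) - 0.9396)*(4.76*exp(4*l) + 2.68*exp(3*l) - 3.61*exp(2*l) + 0.54*exp(l) + 1.23) + 1.74*(19.04*exp(3*l) + 8.04*exp(2*l) - 7.22*exp(l) + 0.54)*(38.08*exp(3*l) + 16.08*exp(2*l) - 14.44*exp(l) + 1.08)*exp(l))*exp(l)/(4.76*exp(4*l) + 2.68*exp(3*l) - 3.61*exp(2*l) + 0.54*exp(l) + 1.23)^3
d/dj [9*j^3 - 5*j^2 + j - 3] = 27*j^2 - 10*j + 1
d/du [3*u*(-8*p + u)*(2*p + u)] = -48*p^2 - 36*p*u + 9*u^2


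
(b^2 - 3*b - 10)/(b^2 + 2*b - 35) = (b + 2)/(b + 7)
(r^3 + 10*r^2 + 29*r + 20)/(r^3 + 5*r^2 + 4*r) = (r + 5)/r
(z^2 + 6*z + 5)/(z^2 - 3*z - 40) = (z + 1)/(z - 8)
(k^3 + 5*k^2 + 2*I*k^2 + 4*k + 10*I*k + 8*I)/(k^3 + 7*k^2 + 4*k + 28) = (k^2 + 5*k + 4)/(k^2 + k*(7 - 2*I) - 14*I)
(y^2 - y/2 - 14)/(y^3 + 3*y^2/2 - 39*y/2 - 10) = (2*y + 7)/(2*y^2 + 11*y + 5)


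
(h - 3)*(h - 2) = h^2 - 5*h + 6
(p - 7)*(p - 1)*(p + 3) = p^3 - 5*p^2 - 17*p + 21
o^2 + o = o*(o + 1)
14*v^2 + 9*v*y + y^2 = (2*v + y)*(7*v + y)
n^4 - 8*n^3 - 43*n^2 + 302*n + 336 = (n - 8)*(n - 7)*(n + 1)*(n + 6)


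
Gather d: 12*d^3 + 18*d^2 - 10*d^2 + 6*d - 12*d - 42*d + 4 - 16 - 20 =12*d^3 + 8*d^2 - 48*d - 32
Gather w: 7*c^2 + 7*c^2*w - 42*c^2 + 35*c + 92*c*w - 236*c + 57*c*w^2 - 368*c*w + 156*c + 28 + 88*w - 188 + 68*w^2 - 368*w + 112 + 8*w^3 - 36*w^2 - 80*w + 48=-35*c^2 - 45*c + 8*w^3 + w^2*(57*c + 32) + w*(7*c^2 - 276*c - 360)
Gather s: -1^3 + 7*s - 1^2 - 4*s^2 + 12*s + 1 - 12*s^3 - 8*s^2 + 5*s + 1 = -12*s^3 - 12*s^2 + 24*s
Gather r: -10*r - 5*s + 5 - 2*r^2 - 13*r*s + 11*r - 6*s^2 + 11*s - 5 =-2*r^2 + r*(1 - 13*s) - 6*s^2 + 6*s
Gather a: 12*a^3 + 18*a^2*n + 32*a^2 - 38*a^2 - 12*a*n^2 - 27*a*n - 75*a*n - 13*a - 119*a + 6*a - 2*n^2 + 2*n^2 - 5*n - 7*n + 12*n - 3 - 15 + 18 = 12*a^3 + a^2*(18*n - 6) + a*(-12*n^2 - 102*n - 126)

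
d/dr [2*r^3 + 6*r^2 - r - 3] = 6*r^2 + 12*r - 1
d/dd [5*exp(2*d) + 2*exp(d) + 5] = (10*exp(d) + 2)*exp(d)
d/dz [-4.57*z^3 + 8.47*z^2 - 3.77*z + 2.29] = -13.71*z^2 + 16.94*z - 3.77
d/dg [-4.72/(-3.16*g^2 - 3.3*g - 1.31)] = (-29.8304*g - 15.576)/(3.16*g^2 + 3.3*g + 1.31)^2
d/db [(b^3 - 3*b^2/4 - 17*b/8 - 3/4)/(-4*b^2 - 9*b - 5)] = (-32*b^4 - 144*b^3 - 134*b^2 + 12*b + 31)/(8*(16*b^4 + 72*b^3 + 121*b^2 + 90*b + 25))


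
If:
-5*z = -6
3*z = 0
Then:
No Solution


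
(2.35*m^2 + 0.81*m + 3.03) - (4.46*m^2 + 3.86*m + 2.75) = -2.11*m^2 - 3.05*m + 0.28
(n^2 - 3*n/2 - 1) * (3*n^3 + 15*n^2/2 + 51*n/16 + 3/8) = 3*n^5 + 3*n^4 - 177*n^3/16 - 381*n^2/32 - 15*n/4 - 3/8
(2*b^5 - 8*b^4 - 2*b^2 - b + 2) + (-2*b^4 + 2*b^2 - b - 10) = 2*b^5 - 10*b^4 - 2*b - 8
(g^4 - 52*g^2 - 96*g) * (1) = g^4 - 52*g^2 - 96*g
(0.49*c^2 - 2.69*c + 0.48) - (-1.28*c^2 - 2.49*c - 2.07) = 1.77*c^2 - 0.2*c + 2.55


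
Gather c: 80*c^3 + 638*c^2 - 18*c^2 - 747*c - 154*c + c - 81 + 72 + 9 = 80*c^3 + 620*c^2 - 900*c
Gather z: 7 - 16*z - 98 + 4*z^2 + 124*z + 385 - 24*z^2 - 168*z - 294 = -20*z^2 - 60*z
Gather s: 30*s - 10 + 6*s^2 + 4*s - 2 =6*s^2 + 34*s - 12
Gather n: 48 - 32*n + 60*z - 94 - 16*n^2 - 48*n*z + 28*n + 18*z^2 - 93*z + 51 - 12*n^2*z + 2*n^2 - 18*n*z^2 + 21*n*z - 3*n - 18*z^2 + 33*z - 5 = n^2*(-12*z - 14) + n*(-18*z^2 - 27*z - 7)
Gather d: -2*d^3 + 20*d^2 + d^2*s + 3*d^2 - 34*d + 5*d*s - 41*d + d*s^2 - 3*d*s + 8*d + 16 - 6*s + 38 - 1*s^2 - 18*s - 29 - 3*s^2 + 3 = -2*d^3 + d^2*(s + 23) + d*(s^2 + 2*s - 67) - 4*s^2 - 24*s + 28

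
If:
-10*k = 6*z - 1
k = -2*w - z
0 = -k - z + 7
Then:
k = -41/4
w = -7/2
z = 69/4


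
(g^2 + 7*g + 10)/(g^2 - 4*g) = (g^2 + 7*g + 10)/(g*(g - 4))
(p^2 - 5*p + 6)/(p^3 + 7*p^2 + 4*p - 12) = (p^2 - 5*p + 6)/(p^3 + 7*p^2 + 4*p - 12)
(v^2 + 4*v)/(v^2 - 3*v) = (v + 4)/(v - 3)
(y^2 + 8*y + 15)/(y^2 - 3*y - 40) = (y + 3)/(y - 8)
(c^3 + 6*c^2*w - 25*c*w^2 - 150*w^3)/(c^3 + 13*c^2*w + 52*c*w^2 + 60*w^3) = (c - 5*w)/(c + 2*w)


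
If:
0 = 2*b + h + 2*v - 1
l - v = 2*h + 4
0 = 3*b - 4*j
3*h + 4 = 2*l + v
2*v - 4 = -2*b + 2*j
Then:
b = 28/9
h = -23/3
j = 7/3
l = -91/9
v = 11/9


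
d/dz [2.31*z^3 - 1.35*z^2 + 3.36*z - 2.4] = 6.93*z^2 - 2.7*z + 3.36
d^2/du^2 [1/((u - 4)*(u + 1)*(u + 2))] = 2*(6*u^4 - 8*u^3 - 27*u^2 + 54*u + 92)/(u^9 - 3*u^8 - 27*u^7 + 35*u^6 + 318*u^5 + 156*u^4 - 1288*u^3 - 2592*u^2 - 1920*u - 512)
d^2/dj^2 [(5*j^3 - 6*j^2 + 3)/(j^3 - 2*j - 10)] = 4*(-3*j^6 + 15*j^5 + 141*j^4 - 200*j^3 + 141*j^2 + 795*j - 294)/(j^9 - 6*j^7 - 30*j^6 + 12*j^5 + 120*j^4 + 292*j^3 - 120*j^2 - 600*j - 1000)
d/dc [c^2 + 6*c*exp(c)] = 6*c*exp(c) + 2*c + 6*exp(c)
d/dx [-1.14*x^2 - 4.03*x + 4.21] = -2.28*x - 4.03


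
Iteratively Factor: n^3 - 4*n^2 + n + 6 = (n - 2)*(n^2 - 2*n - 3) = (n - 3)*(n - 2)*(n + 1)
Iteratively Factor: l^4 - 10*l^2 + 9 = (l + 3)*(l^3 - 3*l^2 - l + 3) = (l + 1)*(l + 3)*(l^2 - 4*l + 3) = (l - 3)*(l + 1)*(l + 3)*(l - 1)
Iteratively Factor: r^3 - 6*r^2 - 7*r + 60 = (r + 3)*(r^2 - 9*r + 20) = (r - 4)*(r + 3)*(r - 5)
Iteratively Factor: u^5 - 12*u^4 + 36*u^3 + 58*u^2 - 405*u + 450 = (u - 5)*(u^4 - 7*u^3 + u^2 + 63*u - 90) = (u - 5)*(u - 3)*(u^3 - 4*u^2 - 11*u + 30) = (u - 5)^2*(u - 3)*(u^2 + u - 6) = (u - 5)^2*(u - 3)*(u + 3)*(u - 2)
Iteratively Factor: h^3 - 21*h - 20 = (h - 5)*(h^2 + 5*h + 4) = (h - 5)*(h + 1)*(h + 4)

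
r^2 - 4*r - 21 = (r - 7)*(r + 3)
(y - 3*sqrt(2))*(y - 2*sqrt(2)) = y^2 - 5*sqrt(2)*y + 12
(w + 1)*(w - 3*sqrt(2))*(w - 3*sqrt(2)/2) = w^3 - 9*sqrt(2)*w^2/2 + w^2 - 9*sqrt(2)*w/2 + 9*w + 9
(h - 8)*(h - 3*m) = h^2 - 3*h*m - 8*h + 24*m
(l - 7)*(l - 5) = l^2 - 12*l + 35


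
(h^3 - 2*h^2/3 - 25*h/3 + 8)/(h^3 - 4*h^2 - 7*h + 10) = (h^2 + h/3 - 8)/(h^2 - 3*h - 10)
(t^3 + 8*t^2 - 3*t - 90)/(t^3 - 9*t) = (t^2 + 11*t + 30)/(t*(t + 3))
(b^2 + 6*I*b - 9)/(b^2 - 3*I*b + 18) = (b + 3*I)/(b - 6*I)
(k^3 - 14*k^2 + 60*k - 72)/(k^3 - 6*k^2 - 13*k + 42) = (k^2 - 12*k + 36)/(k^2 - 4*k - 21)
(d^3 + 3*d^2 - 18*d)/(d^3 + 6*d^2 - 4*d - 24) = d*(d - 3)/(d^2 - 4)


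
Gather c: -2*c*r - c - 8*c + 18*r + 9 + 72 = c*(-2*r - 9) + 18*r + 81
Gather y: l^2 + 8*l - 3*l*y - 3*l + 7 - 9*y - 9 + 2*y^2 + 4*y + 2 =l^2 + 5*l + 2*y^2 + y*(-3*l - 5)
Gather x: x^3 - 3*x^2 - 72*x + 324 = x^3 - 3*x^2 - 72*x + 324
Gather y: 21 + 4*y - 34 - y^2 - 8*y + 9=-y^2 - 4*y - 4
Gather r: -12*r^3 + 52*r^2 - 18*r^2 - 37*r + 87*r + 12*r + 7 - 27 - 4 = -12*r^3 + 34*r^2 + 62*r - 24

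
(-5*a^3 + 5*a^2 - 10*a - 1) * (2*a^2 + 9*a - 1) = -10*a^5 - 35*a^4 + 30*a^3 - 97*a^2 + a + 1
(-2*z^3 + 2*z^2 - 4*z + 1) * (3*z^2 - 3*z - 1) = -6*z^5 + 12*z^4 - 16*z^3 + 13*z^2 + z - 1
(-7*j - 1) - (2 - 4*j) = -3*j - 3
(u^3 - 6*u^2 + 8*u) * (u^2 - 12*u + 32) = u^5 - 18*u^4 + 112*u^3 - 288*u^2 + 256*u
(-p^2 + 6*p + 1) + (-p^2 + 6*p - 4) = -2*p^2 + 12*p - 3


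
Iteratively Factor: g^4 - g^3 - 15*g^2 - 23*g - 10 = (g + 1)*(g^3 - 2*g^2 - 13*g - 10) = (g + 1)^2*(g^2 - 3*g - 10) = (g - 5)*(g + 1)^2*(g + 2)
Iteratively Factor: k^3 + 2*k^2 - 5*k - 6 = (k + 3)*(k^2 - k - 2) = (k + 1)*(k + 3)*(k - 2)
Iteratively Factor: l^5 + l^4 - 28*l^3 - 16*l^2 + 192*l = (l + 4)*(l^4 - 3*l^3 - 16*l^2 + 48*l) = (l + 4)^2*(l^3 - 7*l^2 + 12*l) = (l - 3)*(l + 4)^2*(l^2 - 4*l) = l*(l - 3)*(l + 4)^2*(l - 4)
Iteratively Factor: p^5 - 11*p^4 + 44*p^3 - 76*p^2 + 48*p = (p)*(p^4 - 11*p^3 + 44*p^2 - 76*p + 48) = p*(p - 2)*(p^3 - 9*p^2 + 26*p - 24) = p*(p - 3)*(p - 2)*(p^2 - 6*p + 8) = p*(p - 3)*(p - 2)^2*(p - 4)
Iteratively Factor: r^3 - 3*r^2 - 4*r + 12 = (r - 3)*(r^2 - 4) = (r - 3)*(r - 2)*(r + 2)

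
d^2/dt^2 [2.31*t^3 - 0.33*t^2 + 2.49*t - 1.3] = 13.86*t - 0.66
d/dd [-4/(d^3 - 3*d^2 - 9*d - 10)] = 12*(d^2 - 2*d - 3)/(-d^3 + 3*d^2 + 9*d + 10)^2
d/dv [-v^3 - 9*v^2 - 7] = 3*v*(-v - 6)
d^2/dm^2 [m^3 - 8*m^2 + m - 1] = 6*m - 16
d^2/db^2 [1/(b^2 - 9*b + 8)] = 2*(-b^2 + 9*b + (2*b - 9)^2 - 8)/(b^2 - 9*b + 8)^3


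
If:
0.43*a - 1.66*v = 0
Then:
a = 3.86046511627907*v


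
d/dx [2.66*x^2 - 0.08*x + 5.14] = 5.32*x - 0.08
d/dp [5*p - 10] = 5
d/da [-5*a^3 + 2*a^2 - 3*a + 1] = -15*a^2 + 4*a - 3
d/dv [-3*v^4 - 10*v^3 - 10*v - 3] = -12*v^3 - 30*v^2 - 10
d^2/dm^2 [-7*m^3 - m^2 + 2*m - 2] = -42*m - 2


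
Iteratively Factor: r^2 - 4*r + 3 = (r - 3)*(r - 1)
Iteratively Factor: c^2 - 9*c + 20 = (c - 4)*(c - 5)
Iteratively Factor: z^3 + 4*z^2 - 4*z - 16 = (z - 2)*(z^2 + 6*z + 8) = (z - 2)*(z + 4)*(z + 2)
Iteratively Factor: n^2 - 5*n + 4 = (n - 1)*(n - 4)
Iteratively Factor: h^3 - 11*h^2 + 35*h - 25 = (h - 1)*(h^2 - 10*h + 25) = (h - 5)*(h - 1)*(h - 5)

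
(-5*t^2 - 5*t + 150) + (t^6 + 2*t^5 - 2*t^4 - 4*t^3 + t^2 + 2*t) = t^6 + 2*t^5 - 2*t^4 - 4*t^3 - 4*t^2 - 3*t + 150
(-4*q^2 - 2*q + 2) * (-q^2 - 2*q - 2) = 4*q^4 + 10*q^3 + 10*q^2 - 4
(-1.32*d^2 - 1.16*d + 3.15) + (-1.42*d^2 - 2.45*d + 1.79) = -2.74*d^2 - 3.61*d + 4.94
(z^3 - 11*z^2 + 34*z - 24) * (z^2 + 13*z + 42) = z^5 + 2*z^4 - 67*z^3 - 44*z^2 + 1116*z - 1008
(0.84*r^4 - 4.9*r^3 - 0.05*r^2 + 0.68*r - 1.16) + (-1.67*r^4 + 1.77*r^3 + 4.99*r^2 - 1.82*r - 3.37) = -0.83*r^4 - 3.13*r^3 + 4.94*r^2 - 1.14*r - 4.53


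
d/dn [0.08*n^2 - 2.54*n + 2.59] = 0.16*n - 2.54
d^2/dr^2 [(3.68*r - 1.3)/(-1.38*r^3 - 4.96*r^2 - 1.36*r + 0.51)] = (-42.049152*r^5 - 121.424544*r^4 - 24.882688*r^3 + 175.451712*r^2 + 2.251752*r + 6.281024)/(2.628072*r^9 + 28.337472*r^8 + 109.620576*r^7 + 174.963772*r^6 + 87.086784*r^5 - 15.861408*r^4 - 17.049266*r^3 + 1.0404*r^2 + 1.061208*r - 0.132651)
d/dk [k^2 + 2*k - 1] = 2*k + 2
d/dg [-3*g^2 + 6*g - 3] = 6 - 6*g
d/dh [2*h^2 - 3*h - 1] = 4*h - 3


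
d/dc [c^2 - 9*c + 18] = 2*c - 9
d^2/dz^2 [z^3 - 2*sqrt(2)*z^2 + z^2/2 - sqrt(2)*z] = 6*z - 4*sqrt(2) + 1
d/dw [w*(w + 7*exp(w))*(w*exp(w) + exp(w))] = (w^3 + 14*w^2*exp(w) + 4*w^2 + 28*w*exp(w) + 2*w + 7*exp(w))*exp(w)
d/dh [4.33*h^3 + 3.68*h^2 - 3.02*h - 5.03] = 12.99*h^2 + 7.36*h - 3.02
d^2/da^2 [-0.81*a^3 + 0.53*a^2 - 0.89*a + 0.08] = 1.06 - 4.86*a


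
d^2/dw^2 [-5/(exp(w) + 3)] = 5*(3 - exp(w))*exp(w)/(exp(w) + 3)^3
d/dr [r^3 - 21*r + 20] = 3*r^2 - 21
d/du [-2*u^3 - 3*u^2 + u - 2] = -6*u^2 - 6*u + 1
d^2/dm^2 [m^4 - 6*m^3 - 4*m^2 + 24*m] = 12*m^2 - 36*m - 8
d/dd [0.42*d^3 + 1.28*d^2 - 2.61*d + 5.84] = 1.26*d^2 + 2.56*d - 2.61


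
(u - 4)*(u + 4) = u^2 - 16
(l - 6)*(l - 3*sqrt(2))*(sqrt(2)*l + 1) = sqrt(2)*l^3 - 6*sqrt(2)*l^2 - 5*l^2 - 3*sqrt(2)*l + 30*l + 18*sqrt(2)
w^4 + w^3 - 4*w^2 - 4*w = w*(w - 2)*(w + 1)*(w + 2)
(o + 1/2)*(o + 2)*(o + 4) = o^3 + 13*o^2/2 + 11*o + 4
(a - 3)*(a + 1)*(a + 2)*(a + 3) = a^4 + 3*a^3 - 7*a^2 - 27*a - 18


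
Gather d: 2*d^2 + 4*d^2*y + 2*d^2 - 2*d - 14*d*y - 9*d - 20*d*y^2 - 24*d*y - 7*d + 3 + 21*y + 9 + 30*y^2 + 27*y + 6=d^2*(4*y + 4) + d*(-20*y^2 - 38*y - 18) + 30*y^2 + 48*y + 18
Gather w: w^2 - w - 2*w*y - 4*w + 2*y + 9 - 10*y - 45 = w^2 + w*(-2*y - 5) - 8*y - 36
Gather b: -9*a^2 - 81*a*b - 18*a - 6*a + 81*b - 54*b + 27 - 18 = -9*a^2 - 24*a + b*(27 - 81*a) + 9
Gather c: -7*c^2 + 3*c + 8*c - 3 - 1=-7*c^2 + 11*c - 4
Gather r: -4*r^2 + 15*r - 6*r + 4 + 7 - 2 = -4*r^2 + 9*r + 9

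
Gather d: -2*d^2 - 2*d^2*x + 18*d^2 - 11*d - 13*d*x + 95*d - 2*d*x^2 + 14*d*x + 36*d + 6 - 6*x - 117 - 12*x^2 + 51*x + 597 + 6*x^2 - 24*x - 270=d^2*(16 - 2*x) + d*(-2*x^2 + x + 120) - 6*x^2 + 21*x + 216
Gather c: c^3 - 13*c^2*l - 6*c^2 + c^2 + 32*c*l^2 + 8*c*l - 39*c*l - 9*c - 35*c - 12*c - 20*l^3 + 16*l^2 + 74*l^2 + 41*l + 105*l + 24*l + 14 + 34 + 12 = c^3 + c^2*(-13*l - 5) + c*(32*l^2 - 31*l - 56) - 20*l^3 + 90*l^2 + 170*l + 60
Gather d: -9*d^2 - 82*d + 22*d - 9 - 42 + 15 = -9*d^2 - 60*d - 36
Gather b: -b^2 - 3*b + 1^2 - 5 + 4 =-b^2 - 3*b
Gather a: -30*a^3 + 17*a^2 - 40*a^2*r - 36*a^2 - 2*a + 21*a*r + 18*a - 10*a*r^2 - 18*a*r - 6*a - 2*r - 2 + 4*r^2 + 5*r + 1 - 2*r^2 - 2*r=-30*a^3 + a^2*(-40*r - 19) + a*(-10*r^2 + 3*r + 10) + 2*r^2 + r - 1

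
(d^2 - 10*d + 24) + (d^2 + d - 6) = 2*d^2 - 9*d + 18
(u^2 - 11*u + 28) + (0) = u^2 - 11*u + 28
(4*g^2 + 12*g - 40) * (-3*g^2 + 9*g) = -12*g^4 + 228*g^2 - 360*g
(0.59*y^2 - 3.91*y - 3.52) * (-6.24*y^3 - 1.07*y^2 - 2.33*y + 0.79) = -3.6816*y^5 + 23.7671*y^4 + 24.7738*y^3 + 13.3428*y^2 + 5.1127*y - 2.7808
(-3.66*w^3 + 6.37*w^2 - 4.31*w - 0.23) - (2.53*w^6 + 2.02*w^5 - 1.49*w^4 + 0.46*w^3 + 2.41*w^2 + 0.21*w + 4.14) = -2.53*w^6 - 2.02*w^5 + 1.49*w^4 - 4.12*w^3 + 3.96*w^2 - 4.52*w - 4.37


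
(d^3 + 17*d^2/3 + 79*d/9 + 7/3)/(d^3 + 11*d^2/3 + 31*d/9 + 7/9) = (d + 3)/(d + 1)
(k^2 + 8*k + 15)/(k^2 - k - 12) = (k + 5)/(k - 4)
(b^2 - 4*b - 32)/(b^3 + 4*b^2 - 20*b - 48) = (b^2 - 4*b - 32)/(b^3 + 4*b^2 - 20*b - 48)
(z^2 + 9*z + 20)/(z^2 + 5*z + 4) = (z + 5)/(z + 1)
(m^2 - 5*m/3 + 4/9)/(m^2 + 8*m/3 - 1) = (m - 4/3)/(m + 3)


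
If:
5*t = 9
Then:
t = 9/5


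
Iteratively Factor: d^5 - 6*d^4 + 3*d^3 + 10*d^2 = (d)*(d^4 - 6*d^3 + 3*d^2 + 10*d) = d*(d - 5)*(d^3 - d^2 - 2*d) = d^2*(d - 5)*(d^2 - d - 2) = d^2*(d - 5)*(d - 2)*(d + 1)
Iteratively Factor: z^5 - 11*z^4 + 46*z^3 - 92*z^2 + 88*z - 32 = (z - 2)*(z^4 - 9*z^3 + 28*z^2 - 36*z + 16) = (z - 2)*(z - 1)*(z^3 - 8*z^2 + 20*z - 16) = (z - 2)^2*(z - 1)*(z^2 - 6*z + 8) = (z - 4)*(z - 2)^2*(z - 1)*(z - 2)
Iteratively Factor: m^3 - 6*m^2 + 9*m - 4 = (m - 1)*(m^2 - 5*m + 4) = (m - 4)*(m - 1)*(m - 1)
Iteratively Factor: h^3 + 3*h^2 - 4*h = (h - 1)*(h^2 + 4*h) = h*(h - 1)*(h + 4)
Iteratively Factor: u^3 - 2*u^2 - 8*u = (u)*(u^2 - 2*u - 8) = u*(u + 2)*(u - 4)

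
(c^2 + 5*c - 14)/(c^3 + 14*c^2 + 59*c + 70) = (c - 2)/(c^2 + 7*c + 10)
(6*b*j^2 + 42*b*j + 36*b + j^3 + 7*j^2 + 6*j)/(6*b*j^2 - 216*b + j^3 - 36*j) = (j + 1)/(j - 6)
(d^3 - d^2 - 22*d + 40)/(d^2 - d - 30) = (d^2 - 6*d + 8)/(d - 6)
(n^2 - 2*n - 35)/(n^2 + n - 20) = (n - 7)/(n - 4)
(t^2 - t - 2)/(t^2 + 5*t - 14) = (t + 1)/(t + 7)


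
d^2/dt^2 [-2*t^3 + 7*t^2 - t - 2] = 14 - 12*t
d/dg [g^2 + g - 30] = 2*g + 1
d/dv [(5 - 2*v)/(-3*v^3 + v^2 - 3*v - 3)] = (6*v^3 - 2*v^2 + 6*v - (2*v - 5)*(9*v^2 - 2*v + 3) + 6)/(3*v^3 - v^2 + 3*v + 3)^2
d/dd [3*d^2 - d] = 6*d - 1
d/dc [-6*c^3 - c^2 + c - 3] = -18*c^2 - 2*c + 1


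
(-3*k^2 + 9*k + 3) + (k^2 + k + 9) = -2*k^2 + 10*k + 12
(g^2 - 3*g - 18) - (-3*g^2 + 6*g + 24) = 4*g^2 - 9*g - 42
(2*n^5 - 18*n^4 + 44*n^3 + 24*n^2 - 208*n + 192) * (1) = 2*n^5 - 18*n^4 + 44*n^3 + 24*n^2 - 208*n + 192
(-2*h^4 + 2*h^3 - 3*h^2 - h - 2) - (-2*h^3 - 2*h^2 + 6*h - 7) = -2*h^4 + 4*h^3 - h^2 - 7*h + 5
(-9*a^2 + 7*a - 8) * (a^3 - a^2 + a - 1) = -9*a^5 + 16*a^4 - 24*a^3 + 24*a^2 - 15*a + 8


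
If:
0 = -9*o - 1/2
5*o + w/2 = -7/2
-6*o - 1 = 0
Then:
No Solution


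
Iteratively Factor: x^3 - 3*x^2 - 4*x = (x + 1)*(x^2 - 4*x) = (x - 4)*(x + 1)*(x)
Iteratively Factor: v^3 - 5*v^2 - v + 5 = (v - 5)*(v^2 - 1) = (v - 5)*(v + 1)*(v - 1)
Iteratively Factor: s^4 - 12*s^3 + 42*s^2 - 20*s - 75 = (s - 5)*(s^3 - 7*s^2 + 7*s + 15) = (s - 5)*(s + 1)*(s^2 - 8*s + 15) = (s - 5)^2*(s + 1)*(s - 3)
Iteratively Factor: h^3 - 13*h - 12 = (h - 4)*(h^2 + 4*h + 3) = (h - 4)*(h + 3)*(h + 1)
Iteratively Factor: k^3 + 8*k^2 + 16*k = (k)*(k^2 + 8*k + 16) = k*(k + 4)*(k + 4)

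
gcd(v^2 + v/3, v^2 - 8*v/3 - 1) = v + 1/3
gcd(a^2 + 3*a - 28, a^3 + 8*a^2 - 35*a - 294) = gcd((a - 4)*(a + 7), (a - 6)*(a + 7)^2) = a + 7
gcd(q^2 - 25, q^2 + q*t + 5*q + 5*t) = q + 5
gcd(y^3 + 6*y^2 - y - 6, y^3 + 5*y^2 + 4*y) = y + 1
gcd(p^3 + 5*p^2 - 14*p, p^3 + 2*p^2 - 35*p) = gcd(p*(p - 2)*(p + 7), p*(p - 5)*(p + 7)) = p^2 + 7*p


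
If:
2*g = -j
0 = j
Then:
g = 0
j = 0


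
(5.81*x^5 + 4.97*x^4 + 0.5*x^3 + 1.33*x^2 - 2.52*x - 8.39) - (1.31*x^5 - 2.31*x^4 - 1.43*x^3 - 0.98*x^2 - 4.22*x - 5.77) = 4.5*x^5 + 7.28*x^4 + 1.93*x^3 + 2.31*x^2 + 1.7*x - 2.62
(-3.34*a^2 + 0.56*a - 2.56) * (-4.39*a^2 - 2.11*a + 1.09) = 14.6626*a^4 + 4.589*a^3 + 6.4162*a^2 + 6.012*a - 2.7904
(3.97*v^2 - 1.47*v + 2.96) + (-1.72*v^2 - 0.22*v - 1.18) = 2.25*v^2 - 1.69*v + 1.78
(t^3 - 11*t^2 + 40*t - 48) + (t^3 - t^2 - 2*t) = 2*t^3 - 12*t^2 + 38*t - 48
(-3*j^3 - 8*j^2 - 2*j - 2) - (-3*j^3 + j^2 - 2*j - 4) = 2 - 9*j^2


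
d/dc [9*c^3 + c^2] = c*(27*c + 2)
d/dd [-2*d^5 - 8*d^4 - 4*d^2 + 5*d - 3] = -10*d^4 - 32*d^3 - 8*d + 5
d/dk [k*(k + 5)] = 2*k + 5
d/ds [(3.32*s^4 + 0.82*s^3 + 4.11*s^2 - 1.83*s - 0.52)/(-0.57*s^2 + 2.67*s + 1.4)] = (-3.7848*s^5 + 26.1258*s^4 + 22.9708*s^3 + 13.3746*s^2 + 10.9152*s - 1.1736)/(0.3249*s^4 - 3.0438*s^3 + 5.5329*s^2 + 7.476*s + 1.96)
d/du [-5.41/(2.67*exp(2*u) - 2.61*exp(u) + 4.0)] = (28.8894*exp(u) - 14.1201)*exp(u)/(2.67*exp(2*u) - 2.61*exp(u) + 4.0)^2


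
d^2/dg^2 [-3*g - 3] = 0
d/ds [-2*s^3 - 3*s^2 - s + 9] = -6*s^2 - 6*s - 1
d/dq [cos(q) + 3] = -sin(q)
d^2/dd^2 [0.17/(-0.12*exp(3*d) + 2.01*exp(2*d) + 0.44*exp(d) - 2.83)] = (-0.17*(-0.72*exp(2*d) + 8.04*exp(d) + 0.88)*(-0.36*exp(2*d) + 4.02*exp(d) + 0.44)*exp(d) + (0.1836*exp(2*d) - 1.3668*exp(d) - 0.0748)*(0.12*exp(3*d) - 2.01*exp(2*d) - 0.44*exp(d) + 2.83))*exp(d)/(0.12*exp(3*d) - 2.01*exp(2*d) - 0.44*exp(d) + 2.83)^3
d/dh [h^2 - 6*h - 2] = 2*h - 6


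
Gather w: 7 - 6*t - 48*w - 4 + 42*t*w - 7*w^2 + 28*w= -6*t - 7*w^2 + w*(42*t - 20) + 3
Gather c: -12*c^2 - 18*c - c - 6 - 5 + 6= -12*c^2 - 19*c - 5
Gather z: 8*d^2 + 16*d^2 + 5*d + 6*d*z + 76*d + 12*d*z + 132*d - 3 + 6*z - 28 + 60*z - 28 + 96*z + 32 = 24*d^2 + 213*d + z*(18*d + 162) - 27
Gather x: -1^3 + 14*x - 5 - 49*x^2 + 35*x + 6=-49*x^2 + 49*x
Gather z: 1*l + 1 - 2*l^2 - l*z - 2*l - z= -2*l^2 - l + z*(-l - 1) + 1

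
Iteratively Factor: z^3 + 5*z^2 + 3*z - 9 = (z + 3)*(z^2 + 2*z - 3) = (z - 1)*(z + 3)*(z + 3)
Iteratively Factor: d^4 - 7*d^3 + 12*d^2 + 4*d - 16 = (d - 4)*(d^3 - 3*d^2 + 4) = (d - 4)*(d - 2)*(d^2 - d - 2) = (d - 4)*(d - 2)^2*(d + 1)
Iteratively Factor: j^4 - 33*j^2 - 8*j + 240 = (j + 4)*(j^3 - 4*j^2 - 17*j + 60) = (j - 5)*(j + 4)*(j^2 + j - 12) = (j - 5)*(j - 3)*(j + 4)*(j + 4)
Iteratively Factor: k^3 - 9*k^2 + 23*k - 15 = (k - 3)*(k^2 - 6*k + 5) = (k - 3)*(k - 1)*(k - 5)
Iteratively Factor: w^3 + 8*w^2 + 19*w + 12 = (w + 3)*(w^2 + 5*w + 4) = (w + 3)*(w + 4)*(w + 1)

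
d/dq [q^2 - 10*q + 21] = 2*q - 10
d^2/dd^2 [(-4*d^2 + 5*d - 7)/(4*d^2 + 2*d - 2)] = 4*(7*d^3 - 27*d^2 - 3*d - 5)/(8*d^6 + 12*d^5 - 6*d^4 - 11*d^3 + 3*d^2 + 3*d - 1)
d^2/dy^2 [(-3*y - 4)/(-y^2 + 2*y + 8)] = 2*((2 - 9*y)*(-y^2 + 2*y + 8) - 4*(y - 1)^2*(3*y + 4))/(-y^2 + 2*y + 8)^3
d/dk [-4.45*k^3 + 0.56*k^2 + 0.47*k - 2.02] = -13.35*k^2 + 1.12*k + 0.47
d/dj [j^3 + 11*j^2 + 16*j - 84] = 3*j^2 + 22*j + 16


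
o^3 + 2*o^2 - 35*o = o*(o - 5)*(o + 7)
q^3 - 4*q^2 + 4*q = q*(q - 2)^2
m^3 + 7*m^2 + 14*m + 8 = (m + 1)*(m + 2)*(m + 4)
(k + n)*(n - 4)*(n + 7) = k*n^2 + 3*k*n - 28*k + n^3 + 3*n^2 - 28*n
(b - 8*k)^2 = b^2 - 16*b*k + 64*k^2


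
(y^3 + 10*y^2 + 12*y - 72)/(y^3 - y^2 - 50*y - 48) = (y^2 + 4*y - 12)/(y^2 - 7*y - 8)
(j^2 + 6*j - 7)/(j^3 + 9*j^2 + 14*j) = (j - 1)/(j*(j + 2))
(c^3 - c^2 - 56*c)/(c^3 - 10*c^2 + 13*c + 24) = c*(c + 7)/(c^2 - 2*c - 3)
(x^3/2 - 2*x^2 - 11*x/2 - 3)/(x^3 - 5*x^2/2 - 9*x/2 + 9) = (x^3 - 4*x^2 - 11*x - 6)/(2*x^3 - 5*x^2 - 9*x + 18)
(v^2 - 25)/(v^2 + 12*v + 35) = (v - 5)/(v + 7)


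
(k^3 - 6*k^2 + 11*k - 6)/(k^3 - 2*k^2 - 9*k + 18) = (k - 1)/(k + 3)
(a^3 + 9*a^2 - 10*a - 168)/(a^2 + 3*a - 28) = a + 6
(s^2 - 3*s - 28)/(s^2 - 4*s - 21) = (s + 4)/(s + 3)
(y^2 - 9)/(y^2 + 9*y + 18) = (y - 3)/(y + 6)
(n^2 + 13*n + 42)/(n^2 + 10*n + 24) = (n + 7)/(n + 4)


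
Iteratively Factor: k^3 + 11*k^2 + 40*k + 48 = (k + 4)*(k^2 + 7*k + 12) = (k + 4)^2*(k + 3)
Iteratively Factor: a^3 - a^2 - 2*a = (a - 2)*(a^2 + a) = (a - 2)*(a + 1)*(a)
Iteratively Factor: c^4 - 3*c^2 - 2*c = (c - 2)*(c^3 + 2*c^2 + c) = c*(c - 2)*(c^2 + 2*c + 1) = c*(c - 2)*(c + 1)*(c + 1)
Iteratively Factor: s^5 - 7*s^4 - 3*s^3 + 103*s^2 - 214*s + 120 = (s + 4)*(s^4 - 11*s^3 + 41*s^2 - 61*s + 30) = (s - 1)*(s + 4)*(s^3 - 10*s^2 + 31*s - 30) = (s - 5)*(s - 1)*(s + 4)*(s^2 - 5*s + 6) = (s - 5)*(s - 3)*(s - 1)*(s + 4)*(s - 2)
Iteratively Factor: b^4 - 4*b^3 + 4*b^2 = (b - 2)*(b^3 - 2*b^2) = (b - 2)^2*(b^2) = b*(b - 2)^2*(b)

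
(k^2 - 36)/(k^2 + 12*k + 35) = (k^2 - 36)/(k^2 + 12*k + 35)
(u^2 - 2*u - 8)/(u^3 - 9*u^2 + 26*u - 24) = (u + 2)/(u^2 - 5*u + 6)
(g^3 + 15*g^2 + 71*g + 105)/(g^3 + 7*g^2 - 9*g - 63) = (g + 5)/(g - 3)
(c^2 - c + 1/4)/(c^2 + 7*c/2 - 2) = (c - 1/2)/(c + 4)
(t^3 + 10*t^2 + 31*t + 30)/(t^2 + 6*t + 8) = (t^2 + 8*t + 15)/(t + 4)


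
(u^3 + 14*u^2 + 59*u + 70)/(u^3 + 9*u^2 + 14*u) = (u + 5)/u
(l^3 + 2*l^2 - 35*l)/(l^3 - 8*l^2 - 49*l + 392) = l*(l - 5)/(l^2 - 15*l + 56)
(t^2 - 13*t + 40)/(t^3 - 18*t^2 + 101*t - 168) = (t - 5)/(t^2 - 10*t + 21)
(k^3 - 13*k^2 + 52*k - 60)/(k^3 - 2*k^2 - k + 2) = (k^2 - 11*k + 30)/(k^2 - 1)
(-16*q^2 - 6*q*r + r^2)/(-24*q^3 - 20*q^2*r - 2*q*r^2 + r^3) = (8*q - r)/(12*q^2 + 4*q*r - r^2)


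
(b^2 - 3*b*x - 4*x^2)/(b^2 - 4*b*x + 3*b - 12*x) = (b + x)/(b + 3)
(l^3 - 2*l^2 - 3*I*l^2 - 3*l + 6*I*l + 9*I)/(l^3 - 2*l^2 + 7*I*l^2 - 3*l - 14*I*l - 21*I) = (l - 3*I)/(l + 7*I)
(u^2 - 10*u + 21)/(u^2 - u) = (u^2 - 10*u + 21)/(u*(u - 1))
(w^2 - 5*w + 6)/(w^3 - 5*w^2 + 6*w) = 1/w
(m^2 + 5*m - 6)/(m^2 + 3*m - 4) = (m + 6)/(m + 4)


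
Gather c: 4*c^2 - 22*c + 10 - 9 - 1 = 4*c^2 - 22*c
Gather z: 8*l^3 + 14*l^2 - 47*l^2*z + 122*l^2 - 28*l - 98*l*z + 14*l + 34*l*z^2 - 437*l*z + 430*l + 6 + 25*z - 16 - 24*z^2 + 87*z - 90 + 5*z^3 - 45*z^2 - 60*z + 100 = 8*l^3 + 136*l^2 + 416*l + 5*z^3 + z^2*(34*l - 69) + z*(-47*l^2 - 535*l + 52)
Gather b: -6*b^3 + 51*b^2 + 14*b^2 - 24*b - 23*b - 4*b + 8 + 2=-6*b^3 + 65*b^2 - 51*b + 10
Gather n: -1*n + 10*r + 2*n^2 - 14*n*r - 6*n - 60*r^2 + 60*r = 2*n^2 + n*(-14*r - 7) - 60*r^2 + 70*r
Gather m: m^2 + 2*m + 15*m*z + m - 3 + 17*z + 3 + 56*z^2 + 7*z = m^2 + m*(15*z + 3) + 56*z^2 + 24*z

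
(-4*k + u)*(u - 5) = -4*k*u + 20*k + u^2 - 5*u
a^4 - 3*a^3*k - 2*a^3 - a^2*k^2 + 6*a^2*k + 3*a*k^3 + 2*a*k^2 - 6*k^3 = (a - 2)*(a - 3*k)*(a - k)*(a + k)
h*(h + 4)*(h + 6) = h^3 + 10*h^2 + 24*h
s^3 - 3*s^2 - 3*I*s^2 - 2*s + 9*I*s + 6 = (s - 3)*(s - 2*I)*(s - I)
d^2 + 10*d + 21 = (d + 3)*(d + 7)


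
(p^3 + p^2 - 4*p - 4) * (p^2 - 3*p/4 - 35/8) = p^5 + p^4/4 - 73*p^3/8 - 43*p^2/8 + 41*p/2 + 35/2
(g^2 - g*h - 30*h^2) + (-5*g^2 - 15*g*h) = -4*g^2 - 16*g*h - 30*h^2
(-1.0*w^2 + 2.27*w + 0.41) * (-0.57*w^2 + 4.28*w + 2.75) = 0.57*w^4 - 5.5739*w^3 + 6.7319*w^2 + 7.9973*w + 1.1275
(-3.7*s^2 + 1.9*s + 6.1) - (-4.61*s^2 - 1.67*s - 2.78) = 0.91*s^2 + 3.57*s + 8.88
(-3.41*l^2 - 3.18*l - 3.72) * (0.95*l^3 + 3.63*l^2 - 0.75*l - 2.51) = -3.2395*l^5 - 15.3993*l^4 - 12.5199*l^3 - 2.5595*l^2 + 10.7718*l + 9.3372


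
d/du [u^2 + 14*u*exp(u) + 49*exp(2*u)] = 14*u*exp(u) + 2*u + 98*exp(2*u) + 14*exp(u)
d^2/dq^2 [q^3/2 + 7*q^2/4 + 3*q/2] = 3*q + 7/2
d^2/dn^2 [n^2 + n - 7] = 2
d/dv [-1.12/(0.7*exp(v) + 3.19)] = 0.784*exp(v)/(0.7*exp(v) + 3.19)^2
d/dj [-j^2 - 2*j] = -2*j - 2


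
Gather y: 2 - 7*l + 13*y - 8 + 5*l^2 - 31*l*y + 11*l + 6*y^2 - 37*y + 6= 5*l^2 + 4*l + 6*y^2 + y*(-31*l - 24)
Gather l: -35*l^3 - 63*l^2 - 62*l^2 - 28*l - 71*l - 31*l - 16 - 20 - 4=-35*l^3 - 125*l^2 - 130*l - 40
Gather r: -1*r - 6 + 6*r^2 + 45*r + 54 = 6*r^2 + 44*r + 48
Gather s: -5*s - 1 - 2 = -5*s - 3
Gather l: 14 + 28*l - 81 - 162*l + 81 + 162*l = 28*l + 14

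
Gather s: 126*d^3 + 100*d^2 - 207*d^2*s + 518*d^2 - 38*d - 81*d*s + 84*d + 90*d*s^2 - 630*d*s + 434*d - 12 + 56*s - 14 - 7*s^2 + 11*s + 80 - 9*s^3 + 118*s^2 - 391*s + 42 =126*d^3 + 618*d^2 + 480*d - 9*s^3 + s^2*(90*d + 111) + s*(-207*d^2 - 711*d - 324) + 96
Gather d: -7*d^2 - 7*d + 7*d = -7*d^2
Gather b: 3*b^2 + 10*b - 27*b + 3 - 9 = 3*b^2 - 17*b - 6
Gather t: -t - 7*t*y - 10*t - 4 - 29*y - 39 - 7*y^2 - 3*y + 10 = t*(-7*y - 11) - 7*y^2 - 32*y - 33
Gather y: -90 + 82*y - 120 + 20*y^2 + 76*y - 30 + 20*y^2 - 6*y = 40*y^2 + 152*y - 240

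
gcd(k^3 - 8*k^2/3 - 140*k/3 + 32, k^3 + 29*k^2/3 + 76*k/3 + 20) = k + 6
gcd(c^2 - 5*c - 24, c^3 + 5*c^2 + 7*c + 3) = c + 3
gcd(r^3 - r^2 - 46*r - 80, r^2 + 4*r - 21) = 1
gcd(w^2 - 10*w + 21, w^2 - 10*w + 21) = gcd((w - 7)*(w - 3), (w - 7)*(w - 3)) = w^2 - 10*w + 21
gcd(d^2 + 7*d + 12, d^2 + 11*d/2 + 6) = d + 4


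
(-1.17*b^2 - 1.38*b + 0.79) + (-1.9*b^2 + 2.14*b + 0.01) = -3.07*b^2 + 0.76*b + 0.8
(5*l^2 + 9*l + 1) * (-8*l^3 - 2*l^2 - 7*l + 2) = -40*l^5 - 82*l^4 - 61*l^3 - 55*l^2 + 11*l + 2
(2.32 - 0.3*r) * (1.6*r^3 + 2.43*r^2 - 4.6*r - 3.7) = -0.48*r^4 + 2.983*r^3 + 7.0176*r^2 - 9.562*r - 8.584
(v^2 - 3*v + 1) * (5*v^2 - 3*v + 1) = 5*v^4 - 18*v^3 + 15*v^2 - 6*v + 1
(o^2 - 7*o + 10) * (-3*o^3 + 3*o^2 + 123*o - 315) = -3*o^5 + 24*o^4 + 72*o^3 - 1146*o^2 + 3435*o - 3150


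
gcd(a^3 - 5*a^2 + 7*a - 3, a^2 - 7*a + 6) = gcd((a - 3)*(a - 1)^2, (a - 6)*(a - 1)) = a - 1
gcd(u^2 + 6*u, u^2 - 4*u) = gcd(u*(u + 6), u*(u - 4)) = u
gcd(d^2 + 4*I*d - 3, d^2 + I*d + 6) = d + 3*I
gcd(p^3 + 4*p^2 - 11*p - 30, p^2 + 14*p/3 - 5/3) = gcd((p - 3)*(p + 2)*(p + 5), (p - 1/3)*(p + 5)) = p + 5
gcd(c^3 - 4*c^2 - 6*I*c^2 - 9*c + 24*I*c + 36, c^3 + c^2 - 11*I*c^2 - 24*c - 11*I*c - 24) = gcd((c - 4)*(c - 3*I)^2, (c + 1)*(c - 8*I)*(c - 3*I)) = c - 3*I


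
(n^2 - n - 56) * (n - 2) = n^3 - 3*n^2 - 54*n + 112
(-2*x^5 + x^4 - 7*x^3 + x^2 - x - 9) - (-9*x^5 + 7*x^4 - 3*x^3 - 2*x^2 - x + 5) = 7*x^5 - 6*x^4 - 4*x^3 + 3*x^2 - 14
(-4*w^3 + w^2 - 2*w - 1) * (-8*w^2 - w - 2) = 32*w^5 - 4*w^4 + 23*w^3 + 8*w^2 + 5*w + 2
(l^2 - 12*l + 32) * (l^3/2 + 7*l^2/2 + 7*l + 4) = l^5/2 - 5*l^4/2 - 19*l^3 + 32*l^2 + 176*l + 128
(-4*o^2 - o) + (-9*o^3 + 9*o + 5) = -9*o^3 - 4*o^2 + 8*o + 5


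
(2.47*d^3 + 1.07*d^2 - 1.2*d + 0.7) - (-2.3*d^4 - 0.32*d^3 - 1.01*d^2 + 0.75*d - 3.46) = 2.3*d^4 + 2.79*d^3 + 2.08*d^2 - 1.95*d + 4.16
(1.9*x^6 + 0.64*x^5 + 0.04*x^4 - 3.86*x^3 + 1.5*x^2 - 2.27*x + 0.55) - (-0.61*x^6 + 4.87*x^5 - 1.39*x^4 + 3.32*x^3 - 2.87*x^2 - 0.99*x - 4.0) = 2.51*x^6 - 4.23*x^5 + 1.43*x^4 - 7.18*x^3 + 4.37*x^2 - 1.28*x + 4.55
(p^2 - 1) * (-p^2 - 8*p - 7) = -p^4 - 8*p^3 - 6*p^2 + 8*p + 7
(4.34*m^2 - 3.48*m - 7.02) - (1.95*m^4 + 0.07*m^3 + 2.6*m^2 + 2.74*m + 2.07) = -1.95*m^4 - 0.07*m^3 + 1.74*m^2 - 6.22*m - 9.09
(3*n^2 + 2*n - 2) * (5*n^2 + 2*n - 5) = 15*n^4 + 16*n^3 - 21*n^2 - 14*n + 10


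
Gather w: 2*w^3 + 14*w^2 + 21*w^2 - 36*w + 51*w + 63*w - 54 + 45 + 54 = 2*w^3 + 35*w^2 + 78*w + 45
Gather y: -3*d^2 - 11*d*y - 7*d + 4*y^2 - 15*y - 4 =-3*d^2 - 7*d + 4*y^2 + y*(-11*d - 15) - 4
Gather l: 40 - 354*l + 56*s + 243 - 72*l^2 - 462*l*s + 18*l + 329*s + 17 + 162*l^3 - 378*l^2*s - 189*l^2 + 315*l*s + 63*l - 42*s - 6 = 162*l^3 + l^2*(-378*s - 261) + l*(-147*s - 273) + 343*s + 294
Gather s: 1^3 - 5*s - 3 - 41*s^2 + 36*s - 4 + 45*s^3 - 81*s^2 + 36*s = 45*s^3 - 122*s^2 + 67*s - 6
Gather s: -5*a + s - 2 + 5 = -5*a + s + 3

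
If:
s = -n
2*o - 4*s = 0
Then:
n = -s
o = 2*s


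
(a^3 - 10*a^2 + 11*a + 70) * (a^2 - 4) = a^5 - 10*a^4 + 7*a^3 + 110*a^2 - 44*a - 280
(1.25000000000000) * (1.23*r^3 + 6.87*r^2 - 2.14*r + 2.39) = 1.5375*r^3 + 8.5875*r^2 - 2.675*r + 2.9875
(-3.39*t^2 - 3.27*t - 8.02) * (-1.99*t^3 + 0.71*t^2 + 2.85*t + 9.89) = 6.7461*t^5 + 4.1004*t^4 + 3.9766*t^3 - 48.5408*t^2 - 55.1973*t - 79.3178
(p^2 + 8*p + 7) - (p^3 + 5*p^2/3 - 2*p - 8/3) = -p^3 - 2*p^2/3 + 10*p + 29/3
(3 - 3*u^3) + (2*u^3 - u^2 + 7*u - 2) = -u^3 - u^2 + 7*u + 1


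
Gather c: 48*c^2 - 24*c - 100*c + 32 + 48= 48*c^2 - 124*c + 80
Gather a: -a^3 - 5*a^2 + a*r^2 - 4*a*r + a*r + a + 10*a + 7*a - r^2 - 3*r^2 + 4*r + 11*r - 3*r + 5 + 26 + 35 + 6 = -a^3 - 5*a^2 + a*(r^2 - 3*r + 18) - 4*r^2 + 12*r + 72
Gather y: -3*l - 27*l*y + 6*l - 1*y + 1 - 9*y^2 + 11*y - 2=3*l - 9*y^2 + y*(10 - 27*l) - 1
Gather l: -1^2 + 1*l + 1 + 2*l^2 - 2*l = 2*l^2 - l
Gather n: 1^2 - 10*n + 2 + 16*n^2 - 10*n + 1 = 16*n^2 - 20*n + 4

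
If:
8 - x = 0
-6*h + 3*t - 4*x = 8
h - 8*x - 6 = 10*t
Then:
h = -610/57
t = -460/57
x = 8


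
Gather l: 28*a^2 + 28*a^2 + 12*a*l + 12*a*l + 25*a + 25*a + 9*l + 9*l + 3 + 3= 56*a^2 + 50*a + l*(24*a + 18) + 6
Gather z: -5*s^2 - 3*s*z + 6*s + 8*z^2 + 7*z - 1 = -5*s^2 + 6*s + 8*z^2 + z*(7 - 3*s) - 1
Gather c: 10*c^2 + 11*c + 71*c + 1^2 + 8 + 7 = 10*c^2 + 82*c + 16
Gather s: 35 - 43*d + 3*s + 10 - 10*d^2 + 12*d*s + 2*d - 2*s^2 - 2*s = -10*d^2 - 41*d - 2*s^2 + s*(12*d + 1) + 45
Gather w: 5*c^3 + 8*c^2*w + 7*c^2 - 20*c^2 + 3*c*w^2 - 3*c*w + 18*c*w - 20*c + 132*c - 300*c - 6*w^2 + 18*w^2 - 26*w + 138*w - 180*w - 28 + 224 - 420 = 5*c^3 - 13*c^2 - 188*c + w^2*(3*c + 12) + w*(8*c^2 + 15*c - 68) - 224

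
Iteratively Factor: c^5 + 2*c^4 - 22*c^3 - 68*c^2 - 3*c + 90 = (c - 1)*(c^4 + 3*c^3 - 19*c^2 - 87*c - 90) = (c - 1)*(c + 3)*(c^3 - 19*c - 30) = (c - 1)*(c + 2)*(c + 3)*(c^2 - 2*c - 15) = (c - 1)*(c + 2)*(c + 3)^2*(c - 5)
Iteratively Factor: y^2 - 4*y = (y)*(y - 4)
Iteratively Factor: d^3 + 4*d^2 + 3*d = (d)*(d^2 + 4*d + 3) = d*(d + 1)*(d + 3)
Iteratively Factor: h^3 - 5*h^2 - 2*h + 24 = (h - 4)*(h^2 - h - 6) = (h - 4)*(h - 3)*(h + 2)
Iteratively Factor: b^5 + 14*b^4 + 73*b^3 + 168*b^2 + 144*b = (b + 4)*(b^4 + 10*b^3 + 33*b^2 + 36*b) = (b + 4)^2*(b^3 + 6*b^2 + 9*b) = (b + 3)*(b + 4)^2*(b^2 + 3*b) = b*(b + 3)*(b + 4)^2*(b + 3)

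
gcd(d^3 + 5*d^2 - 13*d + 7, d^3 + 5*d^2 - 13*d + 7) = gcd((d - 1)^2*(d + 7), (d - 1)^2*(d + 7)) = d^3 + 5*d^2 - 13*d + 7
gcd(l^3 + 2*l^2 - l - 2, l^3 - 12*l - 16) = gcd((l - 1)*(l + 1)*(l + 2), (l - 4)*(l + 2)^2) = l + 2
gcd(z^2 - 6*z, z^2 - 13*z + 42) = z - 6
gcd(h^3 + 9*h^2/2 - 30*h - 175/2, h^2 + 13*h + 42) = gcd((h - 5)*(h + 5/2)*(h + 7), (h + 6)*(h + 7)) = h + 7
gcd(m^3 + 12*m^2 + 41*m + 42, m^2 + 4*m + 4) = m + 2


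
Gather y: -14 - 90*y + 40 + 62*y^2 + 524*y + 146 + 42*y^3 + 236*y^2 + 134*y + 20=42*y^3 + 298*y^2 + 568*y + 192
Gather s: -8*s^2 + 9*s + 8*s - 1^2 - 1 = -8*s^2 + 17*s - 2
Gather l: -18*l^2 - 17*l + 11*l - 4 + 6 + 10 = -18*l^2 - 6*l + 12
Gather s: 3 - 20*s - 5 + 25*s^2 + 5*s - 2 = 25*s^2 - 15*s - 4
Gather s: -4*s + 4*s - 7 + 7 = 0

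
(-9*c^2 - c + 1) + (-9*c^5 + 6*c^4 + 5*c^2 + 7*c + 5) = -9*c^5 + 6*c^4 - 4*c^2 + 6*c + 6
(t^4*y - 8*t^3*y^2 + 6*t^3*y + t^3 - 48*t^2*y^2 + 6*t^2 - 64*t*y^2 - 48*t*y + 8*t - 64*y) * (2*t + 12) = 2*t^5*y - 16*t^4*y^2 + 24*t^4*y + 2*t^4 - 192*t^3*y^2 + 72*t^3*y + 24*t^3 - 704*t^2*y^2 - 96*t^2*y + 88*t^2 - 768*t*y^2 - 704*t*y + 96*t - 768*y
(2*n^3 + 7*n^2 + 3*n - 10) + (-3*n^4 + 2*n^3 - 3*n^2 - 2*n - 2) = -3*n^4 + 4*n^3 + 4*n^2 + n - 12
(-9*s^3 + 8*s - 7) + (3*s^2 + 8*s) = -9*s^3 + 3*s^2 + 16*s - 7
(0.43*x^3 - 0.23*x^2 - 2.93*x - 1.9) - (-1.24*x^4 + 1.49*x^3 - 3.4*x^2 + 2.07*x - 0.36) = 1.24*x^4 - 1.06*x^3 + 3.17*x^2 - 5.0*x - 1.54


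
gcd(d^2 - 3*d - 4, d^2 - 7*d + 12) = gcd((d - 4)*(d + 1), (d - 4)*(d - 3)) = d - 4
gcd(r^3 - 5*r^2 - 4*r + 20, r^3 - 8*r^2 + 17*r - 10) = r^2 - 7*r + 10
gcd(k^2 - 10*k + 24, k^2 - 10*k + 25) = 1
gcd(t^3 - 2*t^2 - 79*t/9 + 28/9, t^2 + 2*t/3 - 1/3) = t - 1/3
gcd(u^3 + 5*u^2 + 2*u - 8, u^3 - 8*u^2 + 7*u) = u - 1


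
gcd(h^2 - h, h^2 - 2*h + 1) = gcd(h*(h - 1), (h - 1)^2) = h - 1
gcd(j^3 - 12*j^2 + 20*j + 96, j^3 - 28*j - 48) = j^2 - 4*j - 12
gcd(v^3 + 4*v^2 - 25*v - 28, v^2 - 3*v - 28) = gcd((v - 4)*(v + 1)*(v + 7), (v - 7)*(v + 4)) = 1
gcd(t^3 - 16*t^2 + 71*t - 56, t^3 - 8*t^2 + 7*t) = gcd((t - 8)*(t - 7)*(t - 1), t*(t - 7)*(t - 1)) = t^2 - 8*t + 7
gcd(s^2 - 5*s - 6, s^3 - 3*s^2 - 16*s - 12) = s^2 - 5*s - 6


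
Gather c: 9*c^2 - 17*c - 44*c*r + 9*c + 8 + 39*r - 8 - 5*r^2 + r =9*c^2 + c*(-44*r - 8) - 5*r^2 + 40*r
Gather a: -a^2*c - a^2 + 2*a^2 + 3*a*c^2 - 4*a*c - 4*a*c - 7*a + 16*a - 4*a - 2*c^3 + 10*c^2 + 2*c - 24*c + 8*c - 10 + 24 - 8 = a^2*(1 - c) + a*(3*c^2 - 8*c + 5) - 2*c^3 + 10*c^2 - 14*c + 6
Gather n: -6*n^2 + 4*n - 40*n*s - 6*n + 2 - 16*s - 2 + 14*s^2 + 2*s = -6*n^2 + n*(-40*s - 2) + 14*s^2 - 14*s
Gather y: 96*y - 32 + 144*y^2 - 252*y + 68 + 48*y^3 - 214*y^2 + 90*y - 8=48*y^3 - 70*y^2 - 66*y + 28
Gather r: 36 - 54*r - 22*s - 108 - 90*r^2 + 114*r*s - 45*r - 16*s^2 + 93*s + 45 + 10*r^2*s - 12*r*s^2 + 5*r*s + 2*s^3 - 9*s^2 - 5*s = r^2*(10*s - 90) + r*(-12*s^2 + 119*s - 99) + 2*s^3 - 25*s^2 + 66*s - 27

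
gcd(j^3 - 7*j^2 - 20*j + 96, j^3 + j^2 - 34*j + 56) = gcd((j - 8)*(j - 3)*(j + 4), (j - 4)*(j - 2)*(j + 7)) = 1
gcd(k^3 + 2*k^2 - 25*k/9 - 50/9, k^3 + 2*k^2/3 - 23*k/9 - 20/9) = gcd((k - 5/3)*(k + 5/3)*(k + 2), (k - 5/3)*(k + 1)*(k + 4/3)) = k - 5/3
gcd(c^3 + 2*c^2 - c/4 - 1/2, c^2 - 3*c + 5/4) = c - 1/2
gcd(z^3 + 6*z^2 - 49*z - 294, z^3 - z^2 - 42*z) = z^2 - z - 42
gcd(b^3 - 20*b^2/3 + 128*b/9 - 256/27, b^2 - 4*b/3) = b - 4/3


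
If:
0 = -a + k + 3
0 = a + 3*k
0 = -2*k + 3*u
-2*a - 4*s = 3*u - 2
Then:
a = 9/4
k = -3/4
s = -1/4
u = -1/2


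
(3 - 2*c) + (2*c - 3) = 0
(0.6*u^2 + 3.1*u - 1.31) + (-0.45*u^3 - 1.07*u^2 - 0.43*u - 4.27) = -0.45*u^3 - 0.47*u^2 + 2.67*u - 5.58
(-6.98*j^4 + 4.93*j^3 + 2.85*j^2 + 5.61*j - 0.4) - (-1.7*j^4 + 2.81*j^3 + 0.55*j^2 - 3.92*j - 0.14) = -5.28*j^4 + 2.12*j^3 + 2.3*j^2 + 9.53*j - 0.26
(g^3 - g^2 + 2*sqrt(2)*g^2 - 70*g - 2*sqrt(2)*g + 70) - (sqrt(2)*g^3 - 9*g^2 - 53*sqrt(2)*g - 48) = -sqrt(2)*g^3 + g^3 + 2*sqrt(2)*g^2 + 8*g^2 - 70*g + 51*sqrt(2)*g + 118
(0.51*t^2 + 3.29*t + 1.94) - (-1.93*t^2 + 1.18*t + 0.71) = 2.44*t^2 + 2.11*t + 1.23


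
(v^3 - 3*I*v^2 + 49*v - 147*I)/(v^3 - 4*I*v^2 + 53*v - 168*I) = (v - 7*I)/(v - 8*I)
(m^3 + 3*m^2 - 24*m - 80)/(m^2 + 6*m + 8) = (m^2 - m - 20)/(m + 2)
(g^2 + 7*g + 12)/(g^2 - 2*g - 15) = (g + 4)/(g - 5)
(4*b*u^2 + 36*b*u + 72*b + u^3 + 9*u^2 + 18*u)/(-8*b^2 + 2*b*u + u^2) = (u^2 + 9*u + 18)/(-2*b + u)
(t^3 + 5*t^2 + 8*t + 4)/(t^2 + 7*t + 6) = (t^2 + 4*t + 4)/(t + 6)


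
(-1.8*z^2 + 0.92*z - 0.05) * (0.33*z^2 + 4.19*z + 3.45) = -0.594*z^4 - 7.2384*z^3 - 2.3717*z^2 + 2.9645*z - 0.1725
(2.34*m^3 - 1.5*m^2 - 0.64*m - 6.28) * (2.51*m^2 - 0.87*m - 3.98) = 5.8734*m^5 - 5.8008*m^4 - 9.6146*m^3 - 9.236*m^2 + 8.0108*m + 24.9944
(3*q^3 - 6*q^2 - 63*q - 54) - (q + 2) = 3*q^3 - 6*q^2 - 64*q - 56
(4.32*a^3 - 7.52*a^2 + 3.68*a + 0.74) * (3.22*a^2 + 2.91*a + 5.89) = 13.9104*a^5 - 11.6432*a^4 + 15.4112*a^3 - 31.2012*a^2 + 23.8286*a + 4.3586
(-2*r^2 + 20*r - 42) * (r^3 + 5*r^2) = -2*r^5 + 10*r^4 + 58*r^3 - 210*r^2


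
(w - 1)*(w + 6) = w^2 + 5*w - 6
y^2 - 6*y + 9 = (y - 3)^2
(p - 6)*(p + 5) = p^2 - p - 30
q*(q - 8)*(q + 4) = q^3 - 4*q^2 - 32*q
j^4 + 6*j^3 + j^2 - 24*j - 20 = (j - 2)*(j + 1)*(j + 2)*(j + 5)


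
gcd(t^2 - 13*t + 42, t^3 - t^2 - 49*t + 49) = t - 7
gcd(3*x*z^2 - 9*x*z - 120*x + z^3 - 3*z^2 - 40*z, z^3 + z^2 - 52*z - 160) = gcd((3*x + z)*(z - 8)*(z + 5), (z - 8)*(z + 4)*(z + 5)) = z^2 - 3*z - 40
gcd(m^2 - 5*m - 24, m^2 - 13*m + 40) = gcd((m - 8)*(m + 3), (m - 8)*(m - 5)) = m - 8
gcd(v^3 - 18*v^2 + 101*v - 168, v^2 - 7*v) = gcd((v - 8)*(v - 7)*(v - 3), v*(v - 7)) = v - 7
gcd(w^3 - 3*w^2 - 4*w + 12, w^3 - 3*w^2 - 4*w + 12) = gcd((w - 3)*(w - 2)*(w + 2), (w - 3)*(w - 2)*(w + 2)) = w^3 - 3*w^2 - 4*w + 12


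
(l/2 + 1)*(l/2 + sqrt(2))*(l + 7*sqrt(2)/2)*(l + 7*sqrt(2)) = l^4/4 + l^3/2 + 25*sqrt(2)*l^3/8 + 25*sqrt(2)*l^2/4 + 91*l^2/4 + 49*sqrt(2)*l/2 + 91*l/2 + 49*sqrt(2)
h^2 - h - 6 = (h - 3)*(h + 2)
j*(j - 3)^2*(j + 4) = j^4 - 2*j^3 - 15*j^2 + 36*j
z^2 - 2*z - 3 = (z - 3)*(z + 1)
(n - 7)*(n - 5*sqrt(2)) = n^2 - 5*sqrt(2)*n - 7*n + 35*sqrt(2)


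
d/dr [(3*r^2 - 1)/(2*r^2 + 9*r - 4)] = (27*r^2 - 20*r + 9)/(4*r^4 + 36*r^3 + 65*r^2 - 72*r + 16)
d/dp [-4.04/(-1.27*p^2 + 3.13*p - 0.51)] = (12.6452 - 10.2616*p)/(1.27*p^2 - 3.13*p + 0.51)^2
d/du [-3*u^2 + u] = 1 - 6*u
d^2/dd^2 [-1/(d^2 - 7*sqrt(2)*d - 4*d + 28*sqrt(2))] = 2*(d^2 - 7*sqrt(2)*d - 4*d - (-2*d + 4 + 7*sqrt(2))^2 + 28*sqrt(2))/(d^2 - 7*sqrt(2)*d - 4*d + 28*sqrt(2))^3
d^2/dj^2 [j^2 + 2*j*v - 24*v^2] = 2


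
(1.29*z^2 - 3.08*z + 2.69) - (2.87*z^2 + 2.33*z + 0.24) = -1.58*z^2 - 5.41*z + 2.45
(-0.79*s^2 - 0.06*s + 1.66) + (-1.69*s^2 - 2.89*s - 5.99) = -2.48*s^2 - 2.95*s - 4.33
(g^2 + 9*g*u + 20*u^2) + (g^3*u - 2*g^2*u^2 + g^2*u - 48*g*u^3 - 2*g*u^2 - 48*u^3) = g^3*u - 2*g^2*u^2 + g^2*u + g^2 - 48*g*u^3 - 2*g*u^2 + 9*g*u - 48*u^3 + 20*u^2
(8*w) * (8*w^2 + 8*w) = 64*w^3 + 64*w^2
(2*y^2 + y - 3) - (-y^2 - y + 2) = 3*y^2 + 2*y - 5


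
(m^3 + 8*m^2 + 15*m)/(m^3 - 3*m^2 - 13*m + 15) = m*(m + 5)/(m^2 - 6*m + 5)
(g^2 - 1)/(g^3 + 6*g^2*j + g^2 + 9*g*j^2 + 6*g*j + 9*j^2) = (g - 1)/(g^2 + 6*g*j + 9*j^2)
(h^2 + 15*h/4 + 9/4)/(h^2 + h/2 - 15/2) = (4*h + 3)/(2*(2*h - 5))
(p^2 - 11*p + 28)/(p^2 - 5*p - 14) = (p - 4)/(p + 2)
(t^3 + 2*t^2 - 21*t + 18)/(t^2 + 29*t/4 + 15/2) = 4*(t^2 - 4*t + 3)/(4*t + 5)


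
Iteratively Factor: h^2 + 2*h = (h)*(h + 2)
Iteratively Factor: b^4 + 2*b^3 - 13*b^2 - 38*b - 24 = (b + 1)*(b^3 + b^2 - 14*b - 24) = (b + 1)*(b + 3)*(b^2 - 2*b - 8) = (b + 1)*(b + 2)*(b + 3)*(b - 4)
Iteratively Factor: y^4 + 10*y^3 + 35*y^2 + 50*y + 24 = (y + 3)*(y^3 + 7*y^2 + 14*y + 8) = (y + 3)*(y + 4)*(y^2 + 3*y + 2) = (y + 1)*(y + 3)*(y + 4)*(y + 2)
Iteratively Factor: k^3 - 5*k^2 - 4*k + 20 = (k + 2)*(k^2 - 7*k + 10) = (k - 5)*(k + 2)*(k - 2)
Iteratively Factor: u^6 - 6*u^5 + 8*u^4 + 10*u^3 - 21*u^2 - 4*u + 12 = (u + 1)*(u^5 - 7*u^4 + 15*u^3 - 5*u^2 - 16*u + 12) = (u - 1)*(u + 1)*(u^4 - 6*u^3 + 9*u^2 + 4*u - 12) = (u - 1)*(u + 1)^2*(u^3 - 7*u^2 + 16*u - 12) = (u - 3)*(u - 1)*(u + 1)^2*(u^2 - 4*u + 4) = (u - 3)*(u - 2)*(u - 1)*(u + 1)^2*(u - 2)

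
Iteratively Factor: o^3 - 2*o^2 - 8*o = (o)*(o^2 - 2*o - 8) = o*(o - 4)*(o + 2)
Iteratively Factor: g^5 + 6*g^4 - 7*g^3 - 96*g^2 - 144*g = (g - 4)*(g^4 + 10*g^3 + 33*g^2 + 36*g) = (g - 4)*(g + 4)*(g^3 + 6*g^2 + 9*g) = (g - 4)*(g + 3)*(g + 4)*(g^2 + 3*g) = (g - 4)*(g + 3)^2*(g + 4)*(g)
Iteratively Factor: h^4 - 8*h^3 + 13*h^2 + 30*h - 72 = (h - 3)*(h^3 - 5*h^2 - 2*h + 24) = (h - 4)*(h - 3)*(h^2 - h - 6) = (h - 4)*(h - 3)^2*(h + 2)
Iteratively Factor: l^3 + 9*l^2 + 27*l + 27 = (l + 3)*(l^2 + 6*l + 9) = (l + 3)^2*(l + 3)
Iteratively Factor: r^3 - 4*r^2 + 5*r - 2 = (r - 1)*(r^2 - 3*r + 2) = (r - 1)^2*(r - 2)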